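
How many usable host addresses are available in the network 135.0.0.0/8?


Host bits = 32 - 8 = 24
Total addresses = 2^24 = 16777216
Usable = total - 2 (network and broadcast)
Usable hosts: 16777214


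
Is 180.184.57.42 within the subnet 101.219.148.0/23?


Subnet network: 101.219.148.0
Test IP AND mask: 180.184.56.0
No, 180.184.57.42 is not in 101.219.148.0/23


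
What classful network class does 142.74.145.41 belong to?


First octet: 142
Binary: 10001110
10xxxxxx -> Class B (128-191)
Class B, default mask 255.255.0.0 (/16)


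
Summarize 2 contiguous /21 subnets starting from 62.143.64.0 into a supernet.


Original prefix: /21
Number of subnets: 2 = 2^1
New prefix = 21 - 1 = 20
Supernet: 62.143.64.0/20


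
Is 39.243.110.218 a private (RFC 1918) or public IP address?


RFC 1918 private ranges:
  10.0.0.0/8 (10.0.0.0 - 10.255.255.255)
  172.16.0.0/12 (172.16.0.0 - 172.31.255.255)
  192.168.0.0/16 (192.168.0.0 - 192.168.255.255)
Public (not in any RFC 1918 range)


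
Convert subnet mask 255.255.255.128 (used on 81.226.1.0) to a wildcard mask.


Subnet mask: 255.255.255.128
Wildcard = 255.255.255.255 - subnet mask
255 - 255 = 0
255 - 255 = 0
255 - 255 = 0
255 - 128 = 127
Wildcard: 0.0.0.127


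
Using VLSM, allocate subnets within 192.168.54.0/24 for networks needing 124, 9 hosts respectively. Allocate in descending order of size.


124 hosts -> /25 (126 usable): 192.168.54.0/25
9 hosts -> /28 (14 usable): 192.168.54.128/28
Allocation: 192.168.54.0/25 (124 hosts, 126 usable); 192.168.54.128/28 (9 hosts, 14 usable)


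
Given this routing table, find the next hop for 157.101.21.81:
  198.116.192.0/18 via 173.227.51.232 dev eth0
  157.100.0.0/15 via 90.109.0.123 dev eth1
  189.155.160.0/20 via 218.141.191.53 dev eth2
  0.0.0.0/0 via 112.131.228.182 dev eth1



Longest prefix match for 157.101.21.81:
  /18 198.116.192.0: no
  /15 157.100.0.0: MATCH
  /20 189.155.160.0: no
  /0 0.0.0.0: MATCH
Selected: next-hop 90.109.0.123 via eth1 (matched /15)


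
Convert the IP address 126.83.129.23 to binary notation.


126 = 01111110
83 = 01010011
129 = 10000001
23 = 00010111
Binary: 01111110.01010011.10000001.00010111


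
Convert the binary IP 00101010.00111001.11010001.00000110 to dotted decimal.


00101010 = 42
00111001 = 57
11010001 = 209
00000110 = 6
IP: 42.57.209.6


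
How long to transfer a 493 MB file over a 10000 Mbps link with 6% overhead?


Effective throughput = 10000 * (1 - 6/100) = 9400 Mbps
File size in Mb = 493 * 8 = 3944 Mb
Time = 3944 / 9400
Time = 0.4196 seconds


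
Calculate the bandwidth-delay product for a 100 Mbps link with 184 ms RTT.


BDP = bandwidth * RTT
= 100 Mbps * 184 ms
= 100 * 1e6 * 184 / 1000 bits
= 18400000 bits
= 2300000 bytes
= 2246.0938 KB
BDP = 18400000 bits (2300000 bytes)


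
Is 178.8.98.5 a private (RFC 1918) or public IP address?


RFC 1918 private ranges:
  10.0.0.0/8 (10.0.0.0 - 10.255.255.255)
  172.16.0.0/12 (172.16.0.0 - 172.31.255.255)
  192.168.0.0/16 (192.168.0.0 - 192.168.255.255)
Public (not in any RFC 1918 range)


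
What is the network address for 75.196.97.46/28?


IP:   01001011.11000100.01100001.00101110
Mask: 11111111.11111111.11111111.11110000
AND operation:
Net:  01001011.11000100.01100001.00100000
Network: 75.196.97.32/28


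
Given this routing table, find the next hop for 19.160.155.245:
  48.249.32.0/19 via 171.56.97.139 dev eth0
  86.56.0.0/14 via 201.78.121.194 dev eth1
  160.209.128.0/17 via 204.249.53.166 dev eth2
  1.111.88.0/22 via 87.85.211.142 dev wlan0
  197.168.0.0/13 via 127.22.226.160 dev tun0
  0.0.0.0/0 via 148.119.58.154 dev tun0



Longest prefix match for 19.160.155.245:
  /19 48.249.32.0: no
  /14 86.56.0.0: no
  /17 160.209.128.0: no
  /22 1.111.88.0: no
  /13 197.168.0.0: no
  /0 0.0.0.0: MATCH
Selected: next-hop 148.119.58.154 via tun0 (matched /0)


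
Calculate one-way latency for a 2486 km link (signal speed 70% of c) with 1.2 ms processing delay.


Speed = 0.7 * 3e5 km/s = 210000 km/s
Propagation delay = 2486 / 210000 = 0.0118 s = 11.8381 ms
Processing delay = 1.2 ms
Total one-way latency = 13.0381 ms


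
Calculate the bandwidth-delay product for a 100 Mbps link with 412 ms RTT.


BDP = bandwidth * RTT
= 100 Mbps * 412 ms
= 100 * 1e6 * 412 / 1000 bits
= 41200000 bits
= 5150000 bytes
= 5029.2969 KB
BDP = 41200000 bits (5150000 bytes)


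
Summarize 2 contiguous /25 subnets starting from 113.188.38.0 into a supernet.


Original prefix: /25
Number of subnets: 2 = 2^1
New prefix = 25 - 1 = 24
Supernet: 113.188.38.0/24


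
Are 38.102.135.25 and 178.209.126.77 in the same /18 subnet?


Mask: 255.255.192.0
38.102.135.25 AND mask = 38.102.128.0
178.209.126.77 AND mask = 178.209.64.0
No, different subnets (38.102.128.0 vs 178.209.64.0)


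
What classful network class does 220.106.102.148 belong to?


First octet: 220
Binary: 11011100
110xxxxx -> Class C (192-223)
Class C, default mask 255.255.255.0 (/24)


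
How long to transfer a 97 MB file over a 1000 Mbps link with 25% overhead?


Effective throughput = 1000 * (1 - 25/100) = 750 Mbps
File size in Mb = 97 * 8 = 776 Mb
Time = 776 / 750
Time = 1.0347 seconds


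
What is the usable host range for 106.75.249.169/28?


Network: 106.75.249.160
Broadcast: 106.75.249.175
First usable = network + 1
Last usable = broadcast - 1
Range: 106.75.249.161 to 106.75.249.174


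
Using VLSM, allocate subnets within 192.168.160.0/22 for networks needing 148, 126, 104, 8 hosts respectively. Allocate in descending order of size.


148 hosts -> /24 (254 usable): 192.168.160.0/24
126 hosts -> /25 (126 usable): 192.168.161.0/25
104 hosts -> /25 (126 usable): 192.168.161.128/25
8 hosts -> /28 (14 usable): 192.168.162.0/28
Allocation: 192.168.160.0/24 (148 hosts, 254 usable); 192.168.161.0/25 (126 hosts, 126 usable); 192.168.161.128/25 (104 hosts, 126 usable); 192.168.162.0/28 (8 hosts, 14 usable)


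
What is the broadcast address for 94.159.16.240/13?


Network: 94.152.0.0/13
Host bits = 19
Set all host bits to 1:
Broadcast: 94.159.255.255


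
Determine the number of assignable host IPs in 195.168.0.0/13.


Host bits = 32 - 13 = 19
Total addresses = 2^19 = 524288
Usable = total - 2 (network and broadcast)
Usable hosts: 524286


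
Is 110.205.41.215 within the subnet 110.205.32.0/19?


Subnet network: 110.205.32.0
Test IP AND mask: 110.205.32.0
Yes, 110.205.41.215 is in 110.205.32.0/19


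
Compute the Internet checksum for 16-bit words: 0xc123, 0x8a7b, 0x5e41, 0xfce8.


Sum all words (with carry folding):
+ 0xc123 = 0xc123
+ 0x8a7b = 0x4b9f
+ 0x5e41 = 0xa9e0
+ 0xfce8 = 0xa6c9
One's complement: ~0xa6c9
Checksum = 0x5936


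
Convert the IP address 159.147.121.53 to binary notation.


159 = 10011111
147 = 10010011
121 = 01111001
53 = 00110101
Binary: 10011111.10010011.01111001.00110101


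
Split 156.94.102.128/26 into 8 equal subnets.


New prefix = 26 + 3 = 29
Each subnet has 8 addresses
  156.94.102.128/29
  156.94.102.136/29
  156.94.102.144/29
  156.94.102.152/29
  156.94.102.160/29
  156.94.102.168/29
  156.94.102.176/29
  156.94.102.184/29
Subnets: 156.94.102.128/29, 156.94.102.136/29, 156.94.102.144/29, 156.94.102.152/29, 156.94.102.160/29, 156.94.102.168/29, 156.94.102.176/29, 156.94.102.184/29


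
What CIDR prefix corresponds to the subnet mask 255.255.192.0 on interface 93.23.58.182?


Binary: 11111111.11111111.11000000.00000000
Count leading 1s
Prefix: /18


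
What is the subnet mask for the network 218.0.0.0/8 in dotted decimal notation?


/8 means 8 network bits, 24 host bits
Binary: 11111111000000000000000000000000
Mask: 255.0.0.0


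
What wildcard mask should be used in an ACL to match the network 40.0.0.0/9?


Subnet mask: 255.128.0.0
Wildcard = 255.255.255.255 - subnet mask
255 - 255 = 0
255 - 128 = 127
255 - 0 = 255
255 - 0 = 255
Wildcard: 0.127.255.255


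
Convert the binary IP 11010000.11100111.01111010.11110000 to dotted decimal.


11010000 = 208
11100111 = 231
01111010 = 122
11110000 = 240
IP: 208.231.122.240


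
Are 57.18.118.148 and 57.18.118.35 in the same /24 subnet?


Mask: 255.255.255.0
57.18.118.148 AND mask = 57.18.118.0
57.18.118.35 AND mask = 57.18.118.0
Yes, same subnet (57.18.118.0)


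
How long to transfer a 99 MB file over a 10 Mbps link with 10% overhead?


Effective throughput = 10 * (1 - 10/100) = 9 Mbps
File size in Mb = 99 * 8 = 792 Mb
Time = 792 / 9
Time = 88 seconds


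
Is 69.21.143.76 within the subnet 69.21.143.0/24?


Subnet network: 69.21.143.0
Test IP AND mask: 69.21.143.0
Yes, 69.21.143.76 is in 69.21.143.0/24


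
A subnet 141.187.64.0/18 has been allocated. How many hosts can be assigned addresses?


Host bits = 32 - 18 = 14
Total addresses = 2^14 = 16384
Usable = total - 2 (network and broadcast)
Usable hosts: 16382


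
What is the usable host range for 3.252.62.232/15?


Network: 3.252.0.0
Broadcast: 3.253.255.255
First usable = network + 1
Last usable = broadcast - 1
Range: 3.252.0.1 to 3.253.255.254


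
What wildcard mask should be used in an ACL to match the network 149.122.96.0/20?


Subnet mask: 255.255.240.0
Wildcard = 255.255.255.255 - subnet mask
255 - 255 = 0
255 - 255 = 0
255 - 240 = 15
255 - 0 = 255
Wildcard: 0.0.15.255


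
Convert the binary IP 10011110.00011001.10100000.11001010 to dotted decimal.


10011110 = 158
00011001 = 25
10100000 = 160
11001010 = 202
IP: 158.25.160.202


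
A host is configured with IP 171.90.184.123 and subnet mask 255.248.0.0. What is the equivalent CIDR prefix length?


Binary: 11111111.11111000.00000000.00000000
Count leading 1s
Prefix: /13


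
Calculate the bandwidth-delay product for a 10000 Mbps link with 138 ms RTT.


BDP = bandwidth * RTT
= 10000 Mbps * 138 ms
= 10000 * 1e6 * 138 / 1000 bits
= 1380000000 bits
= 172500000 bytes
= 168457.0312 KB
BDP = 1380000000 bits (172500000 bytes)


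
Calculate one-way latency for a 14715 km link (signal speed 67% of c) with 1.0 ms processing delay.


Speed = 0.67 * 3e5 km/s = 201000 km/s
Propagation delay = 14715 / 201000 = 0.0732 s = 73.209 ms
Processing delay = 1.0 ms
Total one-way latency = 74.209 ms


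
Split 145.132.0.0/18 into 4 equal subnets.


New prefix = 18 + 2 = 20
Each subnet has 4096 addresses
  145.132.0.0/20
  145.132.16.0/20
  145.132.32.0/20
  145.132.48.0/20
Subnets: 145.132.0.0/20, 145.132.16.0/20, 145.132.32.0/20, 145.132.48.0/20


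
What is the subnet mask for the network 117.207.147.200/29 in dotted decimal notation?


/29 means 29 network bits, 3 host bits
Binary: 11111111111111111111111111111000
Mask: 255.255.255.248


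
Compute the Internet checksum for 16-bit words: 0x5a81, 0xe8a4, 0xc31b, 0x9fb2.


Sum all words (with carry folding):
+ 0x5a81 = 0x5a81
+ 0xe8a4 = 0x4326
+ 0xc31b = 0x0642
+ 0x9fb2 = 0xa5f4
One's complement: ~0xa5f4
Checksum = 0x5a0b


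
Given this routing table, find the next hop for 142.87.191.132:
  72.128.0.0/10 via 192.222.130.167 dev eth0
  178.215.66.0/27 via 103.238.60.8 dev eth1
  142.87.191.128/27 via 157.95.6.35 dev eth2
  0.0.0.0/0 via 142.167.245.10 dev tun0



Longest prefix match for 142.87.191.132:
  /10 72.128.0.0: no
  /27 178.215.66.0: no
  /27 142.87.191.128: MATCH
  /0 0.0.0.0: MATCH
Selected: next-hop 157.95.6.35 via eth2 (matched /27)


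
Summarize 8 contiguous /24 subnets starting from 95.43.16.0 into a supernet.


Original prefix: /24
Number of subnets: 8 = 2^3
New prefix = 24 - 3 = 21
Supernet: 95.43.16.0/21


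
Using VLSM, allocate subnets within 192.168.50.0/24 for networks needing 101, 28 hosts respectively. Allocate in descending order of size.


101 hosts -> /25 (126 usable): 192.168.50.0/25
28 hosts -> /27 (30 usable): 192.168.50.128/27
Allocation: 192.168.50.0/25 (101 hosts, 126 usable); 192.168.50.128/27 (28 hosts, 30 usable)


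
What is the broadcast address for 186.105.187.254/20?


Network: 186.105.176.0/20
Host bits = 12
Set all host bits to 1:
Broadcast: 186.105.191.255


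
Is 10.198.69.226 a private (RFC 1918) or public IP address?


RFC 1918 private ranges:
  10.0.0.0/8 (10.0.0.0 - 10.255.255.255)
  172.16.0.0/12 (172.16.0.0 - 172.31.255.255)
  192.168.0.0/16 (192.168.0.0 - 192.168.255.255)
Private (in 10.0.0.0/8)


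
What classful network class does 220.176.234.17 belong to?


First octet: 220
Binary: 11011100
110xxxxx -> Class C (192-223)
Class C, default mask 255.255.255.0 (/24)


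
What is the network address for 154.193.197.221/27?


IP:   10011010.11000001.11000101.11011101
Mask: 11111111.11111111.11111111.11100000
AND operation:
Net:  10011010.11000001.11000101.11000000
Network: 154.193.197.192/27


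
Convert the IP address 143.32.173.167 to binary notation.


143 = 10001111
32 = 00100000
173 = 10101101
167 = 10100111
Binary: 10001111.00100000.10101101.10100111


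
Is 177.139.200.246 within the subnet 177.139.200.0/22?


Subnet network: 177.139.200.0
Test IP AND mask: 177.139.200.0
Yes, 177.139.200.246 is in 177.139.200.0/22


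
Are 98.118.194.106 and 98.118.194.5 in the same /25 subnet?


Mask: 255.255.255.128
98.118.194.106 AND mask = 98.118.194.0
98.118.194.5 AND mask = 98.118.194.0
Yes, same subnet (98.118.194.0)


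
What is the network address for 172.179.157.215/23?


IP:   10101100.10110011.10011101.11010111
Mask: 11111111.11111111.11111110.00000000
AND operation:
Net:  10101100.10110011.10011100.00000000
Network: 172.179.156.0/23


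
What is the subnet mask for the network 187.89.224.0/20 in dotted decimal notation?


/20 means 20 network bits, 12 host bits
Binary: 11111111111111111111000000000000
Mask: 255.255.240.0


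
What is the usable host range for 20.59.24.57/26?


Network: 20.59.24.0
Broadcast: 20.59.24.63
First usable = network + 1
Last usable = broadcast - 1
Range: 20.59.24.1 to 20.59.24.62


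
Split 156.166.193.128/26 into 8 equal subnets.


New prefix = 26 + 3 = 29
Each subnet has 8 addresses
  156.166.193.128/29
  156.166.193.136/29
  156.166.193.144/29
  156.166.193.152/29
  156.166.193.160/29
  156.166.193.168/29
  156.166.193.176/29
  156.166.193.184/29
Subnets: 156.166.193.128/29, 156.166.193.136/29, 156.166.193.144/29, 156.166.193.152/29, 156.166.193.160/29, 156.166.193.168/29, 156.166.193.176/29, 156.166.193.184/29


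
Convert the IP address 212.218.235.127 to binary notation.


212 = 11010100
218 = 11011010
235 = 11101011
127 = 01111111
Binary: 11010100.11011010.11101011.01111111


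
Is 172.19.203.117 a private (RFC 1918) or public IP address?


RFC 1918 private ranges:
  10.0.0.0/8 (10.0.0.0 - 10.255.255.255)
  172.16.0.0/12 (172.16.0.0 - 172.31.255.255)
  192.168.0.0/16 (192.168.0.0 - 192.168.255.255)
Private (in 172.16.0.0/12)


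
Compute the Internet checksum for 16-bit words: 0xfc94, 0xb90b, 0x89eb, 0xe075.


Sum all words (with carry folding):
+ 0xfc94 = 0xfc94
+ 0xb90b = 0xb5a0
+ 0x89eb = 0x3f8c
+ 0xe075 = 0x2002
One's complement: ~0x2002
Checksum = 0xdffd


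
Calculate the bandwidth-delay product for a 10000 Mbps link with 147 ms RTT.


BDP = bandwidth * RTT
= 10000 Mbps * 147 ms
= 10000 * 1e6 * 147 / 1000 bits
= 1470000000 bits
= 183750000 bytes
= 179443.3594 KB
BDP = 1470000000 bits (183750000 bytes)


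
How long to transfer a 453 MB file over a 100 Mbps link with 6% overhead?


Effective throughput = 100 * (1 - 6/100) = 94 Mbps
File size in Mb = 453 * 8 = 3624 Mb
Time = 3624 / 94
Time = 38.5532 seconds


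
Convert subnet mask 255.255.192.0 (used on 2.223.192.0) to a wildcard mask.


Subnet mask: 255.255.192.0
Wildcard = 255.255.255.255 - subnet mask
255 - 255 = 0
255 - 255 = 0
255 - 192 = 63
255 - 0 = 255
Wildcard: 0.0.63.255


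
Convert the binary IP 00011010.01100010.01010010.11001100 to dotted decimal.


00011010 = 26
01100010 = 98
01010010 = 82
11001100 = 204
IP: 26.98.82.204


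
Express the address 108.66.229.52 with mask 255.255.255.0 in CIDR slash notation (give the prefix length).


Binary: 11111111.11111111.11111111.00000000
Count leading 1s
Prefix: /24


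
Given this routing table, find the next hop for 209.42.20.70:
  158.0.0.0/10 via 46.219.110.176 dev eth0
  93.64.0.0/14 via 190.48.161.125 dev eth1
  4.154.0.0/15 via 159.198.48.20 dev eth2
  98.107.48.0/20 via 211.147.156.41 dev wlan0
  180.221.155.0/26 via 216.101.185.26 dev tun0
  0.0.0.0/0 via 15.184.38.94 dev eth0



Longest prefix match for 209.42.20.70:
  /10 158.0.0.0: no
  /14 93.64.0.0: no
  /15 4.154.0.0: no
  /20 98.107.48.0: no
  /26 180.221.155.0: no
  /0 0.0.0.0: MATCH
Selected: next-hop 15.184.38.94 via eth0 (matched /0)


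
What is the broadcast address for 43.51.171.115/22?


Network: 43.51.168.0/22
Host bits = 10
Set all host bits to 1:
Broadcast: 43.51.171.255


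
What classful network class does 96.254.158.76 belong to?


First octet: 96
Binary: 01100000
0xxxxxxx -> Class A (1-126)
Class A, default mask 255.0.0.0 (/8)


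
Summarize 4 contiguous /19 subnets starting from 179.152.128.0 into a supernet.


Original prefix: /19
Number of subnets: 4 = 2^2
New prefix = 19 - 2 = 17
Supernet: 179.152.128.0/17


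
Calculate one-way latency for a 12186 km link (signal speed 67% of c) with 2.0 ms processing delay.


Speed = 0.67 * 3e5 km/s = 201000 km/s
Propagation delay = 12186 / 201000 = 0.0606 s = 60.6269 ms
Processing delay = 2.0 ms
Total one-way latency = 62.6269 ms


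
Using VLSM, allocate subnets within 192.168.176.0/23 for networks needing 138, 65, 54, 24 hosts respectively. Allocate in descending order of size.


138 hosts -> /24 (254 usable): 192.168.176.0/24
65 hosts -> /25 (126 usable): 192.168.177.0/25
54 hosts -> /26 (62 usable): 192.168.177.128/26
24 hosts -> /27 (30 usable): 192.168.177.192/27
Allocation: 192.168.176.0/24 (138 hosts, 254 usable); 192.168.177.0/25 (65 hosts, 126 usable); 192.168.177.128/26 (54 hosts, 62 usable); 192.168.177.192/27 (24 hosts, 30 usable)


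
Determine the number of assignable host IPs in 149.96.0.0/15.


Host bits = 32 - 15 = 17
Total addresses = 2^17 = 131072
Usable = total - 2 (network and broadcast)
Usable hosts: 131070


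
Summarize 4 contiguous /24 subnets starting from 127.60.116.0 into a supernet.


Original prefix: /24
Number of subnets: 4 = 2^2
New prefix = 24 - 2 = 22
Supernet: 127.60.116.0/22


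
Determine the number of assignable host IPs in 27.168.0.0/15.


Host bits = 32 - 15 = 17
Total addresses = 2^17 = 131072
Usable = total - 2 (network and broadcast)
Usable hosts: 131070


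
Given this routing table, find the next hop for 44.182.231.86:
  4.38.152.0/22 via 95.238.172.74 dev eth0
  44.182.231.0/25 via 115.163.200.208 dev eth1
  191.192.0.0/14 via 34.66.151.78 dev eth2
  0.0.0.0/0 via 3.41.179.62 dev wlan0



Longest prefix match for 44.182.231.86:
  /22 4.38.152.0: no
  /25 44.182.231.0: MATCH
  /14 191.192.0.0: no
  /0 0.0.0.0: MATCH
Selected: next-hop 115.163.200.208 via eth1 (matched /25)


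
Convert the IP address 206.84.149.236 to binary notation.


206 = 11001110
84 = 01010100
149 = 10010101
236 = 11101100
Binary: 11001110.01010100.10010101.11101100


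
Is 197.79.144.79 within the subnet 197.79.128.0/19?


Subnet network: 197.79.128.0
Test IP AND mask: 197.79.128.0
Yes, 197.79.144.79 is in 197.79.128.0/19


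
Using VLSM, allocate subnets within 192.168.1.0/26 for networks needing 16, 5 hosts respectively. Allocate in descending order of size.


16 hosts -> /27 (30 usable): 192.168.1.0/27
5 hosts -> /29 (6 usable): 192.168.1.32/29
Allocation: 192.168.1.0/27 (16 hosts, 30 usable); 192.168.1.32/29 (5 hosts, 6 usable)


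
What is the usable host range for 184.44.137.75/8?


Network: 184.0.0.0
Broadcast: 184.255.255.255
First usable = network + 1
Last usable = broadcast - 1
Range: 184.0.0.1 to 184.255.255.254


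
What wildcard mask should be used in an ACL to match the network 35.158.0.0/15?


Subnet mask: 255.254.0.0
Wildcard = 255.255.255.255 - subnet mask
255 - 255 = 0
255 - 254 = 1
255 - 0 = 255
255 - 0 = 255
Wildcard: 0.1.255.255


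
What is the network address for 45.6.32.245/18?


IP:   00101101.00000110.00100000.11110101
Mask: 11111111.11111111.11000000.00000000
AND operation:
Net:  00101101.00000110.00000000.00000000
Network: 45.6.0.0/18


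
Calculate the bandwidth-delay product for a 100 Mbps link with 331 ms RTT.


BDP = bandwidth * RTT
= 100 Mbps * 331 ms
= 100 * 1e6 * 331 / 1000 bits
= 33100000 bits
= 4137500 bytes
= 4040.5273 KB
BDP = 33100000 bits (4137500 bytes)


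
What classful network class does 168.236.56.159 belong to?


First octet: 168
Binary: 10101000
10xxxxxx -> Class B (128-191)
Class B, default mask 255.255.0.0 (/16)


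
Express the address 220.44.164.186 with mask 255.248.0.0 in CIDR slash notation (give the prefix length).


Binary: 11111111.11111000.00000000.00000000
Count leading 1s
Prefix: /13


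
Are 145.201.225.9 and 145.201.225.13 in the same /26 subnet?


Mask: 255.255.255.192
145.201.225.9 AND mask = 145.201.225.0
145.201.225.13 AND mask = 145.201.225.0
Yes, same subnet (145.201.225.0)


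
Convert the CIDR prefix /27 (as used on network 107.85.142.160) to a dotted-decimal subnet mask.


/27 means 27 network bits, 5 host bits
Binary: 11111111111111111111111111100000
Mask: 255.255.255.224


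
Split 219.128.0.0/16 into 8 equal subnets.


New prefix = 16 + 3 = 19
Each subnet has 8192 addresses
  219.128.0.0/19
  219.128.32.0/19
  219.128.64.0/19
  219.128.96.0/19
  219.128.128.0/19
  219.128.160.0/19
  219.128.192.0/19
  219.128.224.0/19
Subnets: 219.128.0.0/19, 219.128.32.0/19, 219.128.64.0/19, 219.128.96.0/19, 219.128.128.0/19, 219.128.160.0/19, 219.128.192.0/19, 219.128.224.0/19


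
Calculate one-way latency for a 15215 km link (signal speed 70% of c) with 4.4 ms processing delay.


Speed = 0.7 * 3e5 km/s = 210000 km/s
Propagation delay = 15215 / 210000 = 0.0725 s = 72.4524 ms
Processing delay = 4.4 ms
Total one-way latency = 76.8524 ms


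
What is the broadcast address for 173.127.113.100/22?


Network: 173.127.112.0/22
Host bits = 10
Set all host bits to 1:
Broadcast: 173.127.115.255


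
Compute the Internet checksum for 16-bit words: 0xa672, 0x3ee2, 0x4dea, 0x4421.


Sum all words (with carry folding):
+ 0xa672 = 0xa672
+ 0x3ee2 = 0xe554
+ 0x4dea = 0x333f
+ 0x4421 = 0x7760
One's complement: ~0x7760
Checksum = 0x889f


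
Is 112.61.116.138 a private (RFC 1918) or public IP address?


RFC 1918 private ranges:
  10.0.0.0/8 (10.0.0.0 - 10.255.255.255)
  172.16.0.0/12 (172.16.0.0 - 172.31.255.255)
  192.168.0.0/16 (192.168.0.0 - 192.168.255.255)
Public (not in any RFC 1918 range)


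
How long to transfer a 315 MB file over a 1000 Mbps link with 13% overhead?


Effective throughput = 1000 * (1 - 13/100) = 870 Mbps
File size in Mb = 315 * 8 = 2520 Mb
Time = 2520 / 870
Time = 2.8966 seconds


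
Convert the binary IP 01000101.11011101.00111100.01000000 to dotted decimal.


01000101 = 69
11011101 = 221
00111100 = 60
01000000 = 64
IP: 69.221.60.64


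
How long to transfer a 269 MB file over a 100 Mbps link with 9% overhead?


Effective throughput = 100 * (1 - 9/100) = 91 Mbps
File size in Mb = 269 * 8 = 2152 Mb
Time = 2152 / 91
Time = 23.6484 seconds


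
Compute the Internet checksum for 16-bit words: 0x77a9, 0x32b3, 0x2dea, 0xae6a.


Sum all words (with carry folding):
+ 0x77a9 = 0x77a9
+ 0x32b3 = 0xaa5c
+ 0x2dea = 0xd846
+ 0xae6a = 0x86b1
One's complement: ~0x86b1
Checksum = 0x794e


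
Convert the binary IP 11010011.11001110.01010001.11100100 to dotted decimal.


11010011 = 211
11001110 = 206
01010001 = 81
11100100 = 228
IP: 211.206.81.228


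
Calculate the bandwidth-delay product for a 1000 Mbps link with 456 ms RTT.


BDP = bandwidth * RTT
= 1000 Mbps * 456 ms
= 1000 * 1e6 * 456 / 1000 bits
= 456000000 bits
= 57000000 bytes
= 55664.0625 KB
BDP = 456000000 bits (57000000 bytes)


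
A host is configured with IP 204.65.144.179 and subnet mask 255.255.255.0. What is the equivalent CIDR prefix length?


Binary: 11111111.11111111.11111111.00000000
Count leading 1s
Prefix: /24


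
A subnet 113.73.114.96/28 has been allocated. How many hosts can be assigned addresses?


Host bits = 32 - 28 = 4
Total addresses = 2^4 = 16
Usable = total - 2 (network and broadcast)
Usable hosts: 14


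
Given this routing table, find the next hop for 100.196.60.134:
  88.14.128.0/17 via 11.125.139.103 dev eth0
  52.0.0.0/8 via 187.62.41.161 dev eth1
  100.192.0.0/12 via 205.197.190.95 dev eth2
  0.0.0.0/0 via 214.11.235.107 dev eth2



Longest prefix match for 100.196.60.134:
  /17 88.14.128.0: no
  /8 52.0.0.0: no
  /12 100.192.0.0: MATCH
  /0 0.0.0.0: MATCH
Selected: next-hop 205.197.190.95 via eth2 (matched /12)


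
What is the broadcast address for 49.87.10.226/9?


Network: 49.0.0.0/9
Host bits = 23
Set all host bits to 1:
Broadcast: 49.127.255.255


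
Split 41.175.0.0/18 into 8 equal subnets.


New prefix = 18 + 3 = 21
Each subnet has 2048 addresses
  41.175.0.0/21
  41.175.8.0/21
  41.175.16.0/21
  41.175.24.0/21
  41.175.32.0/21
  41.175.40.0/21
  41.175.48.0/21
  41.175.56.0/21
Subnets: 41.175.0.0/21, 41.175.8.0/21, 41.175.16.0/21, 41.175.24.0/21, 41.175.32.0/21, 41.175.40.0/21, 41.175.48.0/21, 41.175.56.0/21


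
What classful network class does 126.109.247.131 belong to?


First octet: 126
Binary: 01111110
0xxxxxxx -> Class A (1-126)
Class A, default mask 255.0.0.0 (/8)


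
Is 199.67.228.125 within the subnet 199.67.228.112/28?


Subnet network: 199.67.228.112
Test IP AND mask: 199.67.228.112
Yes, 199.67.228.125 is in 199.67.228.112/28


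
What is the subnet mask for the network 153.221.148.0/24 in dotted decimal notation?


/24 means 24 network bits, 8 host bits
Binary: 11111111111111111111111100000000
Mask: 255.255.255.0


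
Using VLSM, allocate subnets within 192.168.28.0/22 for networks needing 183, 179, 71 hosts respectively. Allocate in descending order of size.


183 hosts -> /24 (254 usable): 192.168.28.0/24
179 hosts -> /24 (254 usable): 192.168.29.0/24
71 hosts -> /25 (126 usable): 192.168.30.0/25
Allocation: 192.168.28.0/24 (183 hosts, 254 usable); 192.168.29.0/24 (179 hosts, 254 usable); 192.168.30.0/25 (71 hosts, 126 usable)


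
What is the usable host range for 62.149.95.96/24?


Network: 62.149.95.0
Broadcast: 62.149.95.255
First usable = network + 1
Last usable = broadcast - 1
Range: 62.149.95.1 to 62.149.95.254


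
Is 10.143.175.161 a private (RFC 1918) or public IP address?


RFC 1918 private ranges:
  10.0.0.0/8 (10.0.0.0 - 10.255.255.255)
  172.16.0.0/12 (172.16.0.0 - 172.31.255.255)
  192.168.0.0/16 (192.168.0.0 - 192.168.255.255)
Private (in 10.0.0.0/8)


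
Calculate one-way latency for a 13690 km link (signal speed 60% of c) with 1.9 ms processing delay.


Speed = 0.6 * 3e5 km/s = 180000 km/s
Propagation delay = 13690 / 180000 = 0.0761 s = 76.0556 ms
Processing delay = 1.9 ms
Total one-way latency = 77.9556 ms


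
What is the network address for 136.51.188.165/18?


IP:   10001000.00110011.10111100.10100101
Mask: 11111111.11111111.11000000.00000000
AND operation:
Net:  10001000.00110011.10000000.00000000
Network: 136.51.128.0/18


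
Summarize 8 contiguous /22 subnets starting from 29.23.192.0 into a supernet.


Original prefix: /22
Number of subnets: 8 = 2^3
New prefix = 22 - 3 = 19
Supernet: 29.23.192.0/19


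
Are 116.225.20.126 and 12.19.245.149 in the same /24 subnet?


Mask: 255.255.255.0
116.225.20.126 AND mask = 116.225.20.0
12.19.245.149 AND mask = 12.19.245.0
No, different subnets (116.225.20.0 vs 12.19.245.0)


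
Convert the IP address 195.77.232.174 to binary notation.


195 = 11000011
77 = 01001101
232 = 11101000
174 = 10101110
Binary: 11000011.01001101.11101000.10101110


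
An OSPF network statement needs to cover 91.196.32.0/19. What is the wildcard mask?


Subnet mask: 255.255.224.0
Wildcard = 255.255.255.255 - subnet mask
255 - 255 = 0
255 - 255 = 0
255 - 224 = 31
255 - 0 = 255
Wildcard: 0.0.31.255


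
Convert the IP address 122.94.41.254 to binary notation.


122 = 01111010
94 = 01011110
41 = 00101001
254 = 11111110
Binary: 01111010.01011110.00101001.11111110


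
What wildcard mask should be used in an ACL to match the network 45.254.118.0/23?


Subnet mask: 255.255.254.0
Wildcard = 255.255.255.255 - subnet mask
255 - 255 = 0
255 - 255 = 0
255 - 254 = 1
255 - 0 = 255
Wildcard: 0.0.1.255


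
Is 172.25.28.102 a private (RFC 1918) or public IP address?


RFC 1918 private ranges:
  10.0.0.0/8 (10.0.0.0 - 10.255.255.255)
  172.16.0.0/12 (172.16.0.0 - 172.31.255.255)
  192.168.0.0/16 (192.168.0.0 - 192.168.255.255)
Private (in 172.16.0.0/12)


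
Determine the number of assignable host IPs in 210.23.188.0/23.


Host bits = 32 - 23 = 9
Total addresses = 2^9 = 512
Usable = total - 2 (network and broadcast)
Usable hosts: 510


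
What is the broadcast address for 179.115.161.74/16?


Network: 179.115.0.0/16
Host bits = 16
Set all host bits to 1:
Broadcast: 179.115.255.255


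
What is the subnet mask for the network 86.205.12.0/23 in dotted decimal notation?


/23 means 23 network bits, 9 host bits
Binary: 11111111111111111111111000000000
Mask: 255.255.254.0


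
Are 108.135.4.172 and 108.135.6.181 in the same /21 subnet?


Mask: 255.255.248.0
108.135.4.172 AND mask = 108.135.0.0
108.135.6.181 AND mask = 108.135.0.0
Yes, same subnet (108.135.0.0)


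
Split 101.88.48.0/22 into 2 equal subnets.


New prefix = 22 + 1 = 23
Each subnet has 512 addresses
  101.88.48.0/23
  101.88.50.0/23
Subnets: 101.88.48.0/23, 101.88.50.0/23


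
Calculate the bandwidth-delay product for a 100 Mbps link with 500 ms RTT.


BDP = bandwidth * RTT
= 100 Mbps * 500 ms
= 100 * 1e6 * 500 / 1000 bits
= 50000000 bits
= 6250000 bytes
= 6103.5156 KB
BDP = 50000000 bits (6250000 bytes)


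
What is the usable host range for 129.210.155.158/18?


Network: 129.210.128.0
Broadcast: 129.210.191.255
First usable = network + 1
Last usable = broadcast - 1
Range: 129.210.128.1 to 129.210.191.254


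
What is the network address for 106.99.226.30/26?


IP:   01101010.01100011.11100010.00011110
Mask: 11111111.11111111.11111111.11000000
AND operation:
Net:  01101010.01100011.11100010.00000000
Network: 106.99.226.0/26


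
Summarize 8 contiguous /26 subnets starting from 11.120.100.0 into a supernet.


Original prefix: /26
Number of subnets: 8 = 2^3
New prefix = 26 - 3 = 23
Supernet: 11.120.100.0/23


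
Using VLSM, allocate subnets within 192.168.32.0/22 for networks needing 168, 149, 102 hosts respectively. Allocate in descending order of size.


168 hosts -> /24 (254 usable): 192.168.32.0/24
149 hosts -> /24 (254 usable): 192.168.33.0/24
102 hosts -> /25 (126 usable): 192.168.34.0/25
Allocation: 192.168.32.0/24 (168 hosts, 254 usable); 192.168.33.0/24 (149 hosts, 254 usable); 192.168.34.0/25 (102 hosts, 126 usable)


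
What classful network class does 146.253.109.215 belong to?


First octet: 146
Binary: 10010010
10xxxxxx -> Class B (128-191)
Class B, default mask 255.255.0.0 (/16)


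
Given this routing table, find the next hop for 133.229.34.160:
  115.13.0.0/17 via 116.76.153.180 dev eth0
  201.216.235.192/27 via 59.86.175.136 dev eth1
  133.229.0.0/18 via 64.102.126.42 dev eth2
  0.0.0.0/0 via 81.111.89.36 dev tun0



Longest prefix match for 133.229.34.160:
  /17 115.13.0.0: no
  /27 201.216.235.192: no
  /18 133.229.0.0: MATCH
  /0 0.0.0.0: MATCH
Selected: next-hop 64.102.126.42 via eth2 (matched /18)


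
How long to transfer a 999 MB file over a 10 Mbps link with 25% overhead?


Effective throughput = 10 * (1 - 25/100) = 7.5 Mbps
File size in Mb = 999 * 8 = 7992 Mb
Time = 7992 / 7.5
Time = 1065.6 seconds


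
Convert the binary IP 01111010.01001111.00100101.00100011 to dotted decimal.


01111010 = 122
01001111 = 79
00100101 = 37
00100011 = 35
IP: 122.79.37.35


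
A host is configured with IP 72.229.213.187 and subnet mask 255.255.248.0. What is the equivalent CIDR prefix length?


Binary: 11111111.11111111.11111000.00000000
Count leading 1s
Prefix: /21


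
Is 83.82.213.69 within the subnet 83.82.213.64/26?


Subnet network: 83.82.213.64
Test IP AND mask: 83.82.213.64
Yes, 83.82.213.69 is in 83.82.213.64/26


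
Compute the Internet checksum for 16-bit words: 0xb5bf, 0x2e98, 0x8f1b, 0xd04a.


Sum all words (with carry folding):
+ 0xb5bf = 0xb5bf
+ 0x2e98 = 0xe457
+ 0x8f1b = 0x7373
+ 0xd04a = 0x43be
One's complement: ~0x43be
Checksum = 0xbc41


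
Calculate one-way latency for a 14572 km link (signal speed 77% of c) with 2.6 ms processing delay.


Speed = 0.77 * 3e5 km/s = 231000 km/s
Propagation delay = 14572 / 231000 = 0.0631 s = 63.0823 ms
Processing delay = 2.6 ms
Total one-way latency = 65.6823 ms


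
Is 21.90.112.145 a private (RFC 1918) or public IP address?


RFC 1918 private ranges:
  10.0.0.0/8 (10.0.0.0 - 10.255.255.255)
  172.16.0.0/12 (172.16.0.0 - 172.31.255.255)
  192.168.0.0/16 (192.168.0.0 - 192.168.255.255)
Public (not in any RFC 1918 range)


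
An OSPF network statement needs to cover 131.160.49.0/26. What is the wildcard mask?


Subnet mask: 255.255.255.192
Wildcard = 255.255.255.255 - subnet mask
255 - 255 = 0
255 - 255 = 0
255 - 255 = 0
255 - 192 = 63
Wildcard: 0.0.0.63


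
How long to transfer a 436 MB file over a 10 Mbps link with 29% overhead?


Effective throughput = 10 * (1 - 29/100) = 7.1 Mbps
File size in Mb = 436 * 8 = 3488 Mb
Time = 3488 / 7.1
Time = 491.2676 seconds


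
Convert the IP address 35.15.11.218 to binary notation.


35 = 00100011
15 = 00001111
11 = 00001011
218 = 11011010
Binary: 00100011.00001111.00001011.11011010


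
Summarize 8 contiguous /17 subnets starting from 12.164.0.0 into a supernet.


Original prefix: /17
Number of subnets: 8 = 2^3
New prefix = 17 - 3 = 14
Supernet: 12.164.0.0/14


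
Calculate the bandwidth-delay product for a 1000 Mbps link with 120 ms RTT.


BDP = bandwidth * RTT
= 1000 Mbps * 120 ms
= 1000 * 1e6 * 120 / 1000 bits
= 120000000 bits
= 15000000 bytes
= 14648.4375 KB
BDP = 120000000 bits (15000000 bytes)


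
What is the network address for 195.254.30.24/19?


IP:   11000011.11111110.00011110.00011000
Mask: 11111111.11111111.11100000.00000000
AND operation:
Net:  11000011.11111110.00000000.00000000
Network: 195.254.0.0/19


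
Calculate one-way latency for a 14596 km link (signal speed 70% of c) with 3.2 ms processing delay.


Speed = 0.7 * 3e5 km/s = 210000 km/s
Propagation delay = 14596 / 210000 = 0.0695 s = 69.5048 ms
Processing delay = 3.2 ms
Total one-way latency = 72.7048 ms


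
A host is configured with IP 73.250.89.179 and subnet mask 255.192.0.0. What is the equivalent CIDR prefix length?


Binary: 11111111.11000000.00000000.00000000
Count leading 1s
Prefix: /10


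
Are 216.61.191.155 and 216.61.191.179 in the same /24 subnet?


Mask: 255.255.255.0
216.61.191.155 AND mask = 216.61.191.0
216.61.191.179 AND mask = 216.61.191.0
Yes, same subnet (216.61.191.0)


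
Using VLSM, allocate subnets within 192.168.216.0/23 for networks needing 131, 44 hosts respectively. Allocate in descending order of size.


131 hosts -> /24 (254 usable): 192.168.216.0/24
44 hosts -> /26 (62 usable): 192.168.217.0/26
Allocation: 192.168.216.0/24 (131 hosts, 254 usable); 192.168.217.0/26 (44 hosts, 62 usable)


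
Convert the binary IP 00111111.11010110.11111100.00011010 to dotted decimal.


00111111 = 63
11010110 = 214
11111100 = 252
00011010 = 26
IP: 63.214.252.26


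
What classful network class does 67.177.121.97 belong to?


First octet: 67
Binary: 01000011
0xxxxxxx -> Class A (1-126)
Class A, default mask 255.0.0.0 (/8)


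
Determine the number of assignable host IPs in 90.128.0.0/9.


Host bits = 32 - 9 = 23
Total addresses = 2^23 = 8388608
Usable = total - 2 (network and broadcast)
Usable hosts: 8388606


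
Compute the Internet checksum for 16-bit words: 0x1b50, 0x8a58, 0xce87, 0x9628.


Sum all words (with carry folding):
+ 0x1b50 = 0x1b50
+ 0x8a58 = 0xa5a8
+ 0xce87 = 0x7430
+ 0x9628 = 0x0a59
One's complement: ~0x0a59
Checksum = 0xf5a6


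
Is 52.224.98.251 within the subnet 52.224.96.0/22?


Subnet network: 52.224.96.0
Test IP AND mask: 52.224.96.0
Yes, 52.224.98.251 is in 52.224.96.0/22


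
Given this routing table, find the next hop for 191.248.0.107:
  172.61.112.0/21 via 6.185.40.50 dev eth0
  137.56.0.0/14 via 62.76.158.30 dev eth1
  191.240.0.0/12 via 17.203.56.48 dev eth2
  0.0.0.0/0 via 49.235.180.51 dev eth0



Longest prefix match for 191.248.0.107:
  /21 172.61.112.0: no
  /14 137.56.0.0: no
  /12 191.240.0.0: MATCH
  /0 0.0.0.0: MATCH
Selected: next-hop 17.203.56.48 via eth2 (matched /12)


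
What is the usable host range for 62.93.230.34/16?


Network: 62.93.0.0
Broadcast: 62.93.255.255
First usable = network + 1
Last usable = broadcast - 1
Range: 62.93.0.1 to 62.93.255.254


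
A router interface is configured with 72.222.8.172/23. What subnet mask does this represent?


/23 means 23 network bits, 9 host bits
Binary: 11111111111111111111111000000000
Mask: 255.255.254.0


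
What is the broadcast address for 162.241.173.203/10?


Network: 162.192.0.0/10
Host bits = 22
Set all host bits to 1:
Broadcast: 162.255.255.255


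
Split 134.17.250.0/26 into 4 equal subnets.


New prefix = 26 + 2 = 28
Each subnet has 16 addresses
  134.17.250.0/28
  134.17.250.16/28
  134.17.250.32/28
  134.17.250.48/28
Subnets: 134.17.250.0/28, 134.17.250.16/28, 134.17.250.32/28, 134.17.250.48/28


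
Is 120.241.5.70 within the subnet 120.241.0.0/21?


Subnet network: 120.241.0.0
Test IP AND mask: 120.241.0.0
Yes, 120.241.5.70 is in 120.241.0.0/21


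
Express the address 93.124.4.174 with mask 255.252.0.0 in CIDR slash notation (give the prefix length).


Binary: 11111111.11111100.00000000.00000000
Count leading 1s
Prefix: /14


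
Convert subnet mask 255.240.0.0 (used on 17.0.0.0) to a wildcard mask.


Subnet mask: 255.240.0.0
Wildcard = 255.255.255.255 - subnet mask
255 - 255 = 0
255 - 240 = 15
255 - 0 = 255
255 - 0 = 255
Wildcard: 0.15.255.255


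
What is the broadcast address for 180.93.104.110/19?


Network: 180.93.96.0/19
Host bits = 13
Set all host bits to 1:
Broadcast: 180.93.127.255


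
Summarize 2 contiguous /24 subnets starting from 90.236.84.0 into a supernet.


Original prefix: /24
Number of subnets: 2 = 2^1
New prefix = 24 - 1 = 23
Supernet: 90.236.84.0/23


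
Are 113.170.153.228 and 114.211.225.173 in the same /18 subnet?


Mask: 255.255.192.0
113.170.153.228 AND mask = 113.170.128.0
114.211.225.173 AND mask = 114.211.192.0
No, different subnets (113.170.128.0 vs 114.211.192.0)


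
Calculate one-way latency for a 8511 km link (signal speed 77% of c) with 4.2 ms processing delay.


Speed = 0.77 * 3e5 km/s = 231000 km/s
Propagation delay = 8511 / 231000 = 0.0368 s = 36.8442 ms
Processing delay = 4.2 ms
Total one-way latency = 41.0442 ms


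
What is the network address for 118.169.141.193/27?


IP:   01110110.10101001.10001101.11000001
Mask: 11111111.11111111.11111111.11100000
AND operation:
Net:  01110110.10101001.10001101.11000000
Network: 118.169.141.192/27


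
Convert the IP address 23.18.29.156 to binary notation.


23 = 00010111
18 = 00010010
29 = 00011101
156 = 10011100
Binary: 00010111.00010010.00011101.10011100


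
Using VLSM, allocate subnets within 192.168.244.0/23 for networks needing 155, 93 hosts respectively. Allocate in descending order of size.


155 hosts -> /24 (254 usable): 192.168.244.0/24
93 hosts -> /25 (126 usable): 192.168.245.0/25
Allocation: 192.168.244.0/24 (155 hosts, 254 usable); 192.168.245.0/25 (93 hosts, 126 usable)
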